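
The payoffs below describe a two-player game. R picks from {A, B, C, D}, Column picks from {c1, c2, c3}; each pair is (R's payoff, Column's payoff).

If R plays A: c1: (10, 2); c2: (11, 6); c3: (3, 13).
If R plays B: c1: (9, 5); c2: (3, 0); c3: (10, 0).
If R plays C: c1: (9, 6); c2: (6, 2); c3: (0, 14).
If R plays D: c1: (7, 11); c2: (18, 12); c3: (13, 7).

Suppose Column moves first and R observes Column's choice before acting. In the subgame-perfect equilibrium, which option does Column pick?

R best-responds to each possible Column move:
- c1: R compares 10, 9, 9, 7 and picks A; Column would get 2.
- c2: R compares 11, 3, 6, 18 and picks D; Column would get 12.
- c3: R compares 3, 10, 0, 13 and picks D; Column would get 7.
Among 2, 12, 7, the best is 12 at c2. Subgame-perfect outcome: (D, c2) with payoffs (18, 12).

c2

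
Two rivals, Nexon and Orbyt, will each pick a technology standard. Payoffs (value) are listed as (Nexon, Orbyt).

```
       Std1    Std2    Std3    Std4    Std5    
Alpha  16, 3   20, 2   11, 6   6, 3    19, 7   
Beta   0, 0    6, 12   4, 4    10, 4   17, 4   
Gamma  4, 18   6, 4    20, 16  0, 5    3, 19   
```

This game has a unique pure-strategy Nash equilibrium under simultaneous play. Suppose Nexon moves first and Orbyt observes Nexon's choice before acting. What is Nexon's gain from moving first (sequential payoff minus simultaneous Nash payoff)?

0

Solve by backward induction (Nexon leads).
- Alpha: BR = Std5, leader payoff 19.
- Beta: BR = Std2, leader payoff 6.
- Gamma: BR = Std5, leader payoff 3.
Maximizing over 19, 6, 3, Nexon chooses Alpha. Subgame-perfect outcome: (Alpha, Std5) with payoffs (19, 7).
Under simultaneous play:
Nexon's best replies: Std1→Alpha; Std2→Alpha; Std3→Gamma; Std4→Beta; Std5→Alpha.
Orbyt's best replies: Alpha→Std5; Beta→Std2; Gamma→Std5.
The unique mutual best reply is (Alpha, Std5), giving (19, 7).
Nexon's commitment gain: 19 − 19 = 0.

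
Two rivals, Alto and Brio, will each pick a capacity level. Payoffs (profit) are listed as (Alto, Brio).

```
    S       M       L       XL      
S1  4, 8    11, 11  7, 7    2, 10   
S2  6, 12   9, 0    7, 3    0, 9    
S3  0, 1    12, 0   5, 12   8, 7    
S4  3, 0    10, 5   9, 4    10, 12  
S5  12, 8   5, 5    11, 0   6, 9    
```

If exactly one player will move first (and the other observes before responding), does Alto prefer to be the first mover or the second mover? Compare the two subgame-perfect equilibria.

first

If Alto leads: Brio's best replies are S1→M, S2→S, S3→L, S4→XL, S5→XL; Alto's induced payoffs 11, 6, 5, 10, 6; outcome (S1, M), payoffs (11, 11).
If Brio leads: Alto's best replies are S→S5, M→S3, L→S5, XL→S4; Brio's induced payoffs 8, 0, 0, 12; outcome (S4, XL), payoffs (10, 12).
Alto gets 11 moving first and 10 moving second, so Alto prefers to move first.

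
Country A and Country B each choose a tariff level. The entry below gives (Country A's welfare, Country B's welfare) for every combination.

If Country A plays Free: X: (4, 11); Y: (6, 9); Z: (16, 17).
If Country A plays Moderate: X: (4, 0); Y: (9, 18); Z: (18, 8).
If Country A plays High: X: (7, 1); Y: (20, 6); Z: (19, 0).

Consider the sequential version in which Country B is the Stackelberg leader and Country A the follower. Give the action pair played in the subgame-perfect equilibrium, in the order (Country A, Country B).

(High, Y)

Work backward from Country A's decision.
- X: Country A compares 4, 4, 7 and picks High; Country B would get 1.
- Y: Country A compares 6, 9, 20 and picks High; Country B would get 6.
- Z: Country A compares 16, 18, 19 and picks High; Country B would get 0.
Maximizing over 1, 6, 0, Country B chooses Y. Subgame-perfect outcome: (High, Y) with payoffs (20, 6).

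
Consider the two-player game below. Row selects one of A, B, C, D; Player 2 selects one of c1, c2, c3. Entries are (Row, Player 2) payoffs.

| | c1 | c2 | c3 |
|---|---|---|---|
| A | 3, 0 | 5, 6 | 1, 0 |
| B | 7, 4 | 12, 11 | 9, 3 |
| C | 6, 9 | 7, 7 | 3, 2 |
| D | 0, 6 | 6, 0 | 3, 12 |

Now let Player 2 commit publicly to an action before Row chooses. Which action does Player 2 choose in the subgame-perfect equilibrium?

Backward induction with Player 2 moving first.
- c1 → Row plays B (best of 3, 7, 6, 0); Player 2 gets 4.
- c2 → Row plays B (best of 5, 12, 7, 6); Player 2 gets 11.
- c3 → Row plays B (best of 1, 9, 3, 3); Player 2 gets 3.
Among 4, 11, 3, the best is 11 at c2. Subgame-perfect outcome: (B, c2) with payoffs (12, 11).

c2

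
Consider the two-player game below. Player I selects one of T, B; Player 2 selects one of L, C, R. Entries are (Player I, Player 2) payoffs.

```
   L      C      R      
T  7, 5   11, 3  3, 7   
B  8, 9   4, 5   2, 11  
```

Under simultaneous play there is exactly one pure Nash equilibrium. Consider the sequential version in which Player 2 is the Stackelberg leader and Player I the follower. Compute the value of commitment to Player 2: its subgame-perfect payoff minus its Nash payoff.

Solve by backward induction (Player 2 leads).
- L: BR = B, leader payoff 9.
- C: BR = T, leader payoff 3.
- R: BR = T, leader payoff 7.
Player 2's induced payoffs are 9, 3, 7, so Player 2 commits to L. Subgame-perfect outcome: (B, L) with payoffs (8, 9).
For the simultaneous game, intersect best replies.
Player I's best replies: L→B; C→T; R→T.
Player 2's best replies: T→R; B→R.
The unique mutual best reply is (T, R), giving (3, 7).
Player 2's commitment gain: 9 − 7 = 2.

2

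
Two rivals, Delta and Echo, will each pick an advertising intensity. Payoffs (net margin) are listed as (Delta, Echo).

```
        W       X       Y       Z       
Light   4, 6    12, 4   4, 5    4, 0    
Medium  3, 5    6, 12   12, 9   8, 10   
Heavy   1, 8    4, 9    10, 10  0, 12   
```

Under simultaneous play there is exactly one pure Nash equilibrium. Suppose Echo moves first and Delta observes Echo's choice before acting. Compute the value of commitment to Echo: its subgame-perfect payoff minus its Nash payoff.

4

Solve by backward induction (Echo leads).
- W: Delta compares 4, 3, 1 and picks Light; Echo would get 6.
- X: Delta compares 12, 6, 4 and picks Light; Echo would get 4.
- Y: Delta compares 4, 12, 10 and picks Medium; Echo would get 9.
- Z: Delta compares 4, 8, 0 and picks Medium; Echo would get 10.
Maximizing over 6, 4, 9, 10, Echo chooses Z. Subgame-perfect outcome: (Medium, Z) with payoffs (8, 10).
Under simultaneous play:
Delta's best replies: W→Light; X→Light; Y→Medium; Z→Medium.
Echo's best replies: Light→W; Medium→X; Heavy→Z.
Only (Light, W) has each player best-responding; Nash payoffs (4, 6).
Echo's commitment gain: 10 − 6 = 4.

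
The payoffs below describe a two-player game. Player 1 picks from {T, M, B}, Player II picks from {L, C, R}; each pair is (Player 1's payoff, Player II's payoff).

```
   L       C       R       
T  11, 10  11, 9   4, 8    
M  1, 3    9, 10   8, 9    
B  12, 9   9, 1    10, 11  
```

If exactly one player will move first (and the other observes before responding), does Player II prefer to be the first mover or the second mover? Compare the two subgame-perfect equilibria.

first

If Player 1 leads: Player II's best replies are T→L, M→C, B→R; Player 1's induced payoffs 11, 9, 10; outcome (T, L), payoffs (11, 10).
If Player II leads: Player 1's best replies are L→B, C→T, R→B; Player II's induced payoffs 9, 9, 11; outcome (B, R), payoffs (10, 11).
Player II gets 11 moving first and 10 moving second, so Player II prefers to move first.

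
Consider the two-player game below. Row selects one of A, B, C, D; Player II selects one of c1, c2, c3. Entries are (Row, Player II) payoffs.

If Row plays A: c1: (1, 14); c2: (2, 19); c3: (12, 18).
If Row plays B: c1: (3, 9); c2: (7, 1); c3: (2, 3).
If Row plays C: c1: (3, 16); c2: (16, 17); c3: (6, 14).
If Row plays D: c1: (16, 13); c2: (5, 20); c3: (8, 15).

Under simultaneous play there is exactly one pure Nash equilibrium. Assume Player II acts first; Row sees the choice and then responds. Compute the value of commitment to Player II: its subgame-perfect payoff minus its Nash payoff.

Backward induction with Player II moving first.
- c1: Row compares 1, 3, 3, 16 and picks D; Player II would get 13.
- c2: Row compares 2, 7, 16, 5 and picks C; Player II would get 17.
- c3: Row compares 12, 2, 6, 8 and picks A; Player II would get 18.
Among 13, 17, 18, the best is 18 at c3. Subgame-perfect outcome: (A, c3) with payoffs (12, 18).
Now find the simultaneous Nash equilibrium.
Row's best replies: c1→D; c2→C; c3→A.
Player II's best replies: A→c2; B→c1; C→c2; D→c2.
Only (C, c2) has each player best-responding; Nash payoffs (16, 17).
Player II's commitment gain: 18 − 17 = 1.

1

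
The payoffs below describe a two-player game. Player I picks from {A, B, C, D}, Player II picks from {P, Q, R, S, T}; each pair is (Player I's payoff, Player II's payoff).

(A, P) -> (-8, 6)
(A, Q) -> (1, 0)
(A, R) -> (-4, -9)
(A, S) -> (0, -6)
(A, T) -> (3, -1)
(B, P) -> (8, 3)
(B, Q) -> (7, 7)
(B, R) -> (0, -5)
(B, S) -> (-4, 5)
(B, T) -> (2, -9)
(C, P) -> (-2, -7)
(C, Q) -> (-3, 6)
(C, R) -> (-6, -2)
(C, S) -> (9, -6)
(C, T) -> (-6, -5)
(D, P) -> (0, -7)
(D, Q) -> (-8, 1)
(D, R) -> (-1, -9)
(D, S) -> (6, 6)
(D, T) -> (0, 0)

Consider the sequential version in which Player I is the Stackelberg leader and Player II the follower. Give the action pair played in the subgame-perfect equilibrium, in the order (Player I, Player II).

Player II best-responds to each possible Player I move:
- A → Player II plays P (best of 6, 0, -9, -6, -1); Player I gets -8.
- B → Player II plays Q (best of 3, 7, -5, 5, -9); Player I gets 7.
- C → Player II plays Q (best of -7, 6, -2, -6, -5); Player I gets -3.
- D → Player II plays S (best of -7, 1, -9, 6, 0); Player I gets 6.
Among -8, 7, -3, 6, the best is 7 at B. Subgame-perfect outcome: (B, Q) with payoffs (7, 7).

(B, Q)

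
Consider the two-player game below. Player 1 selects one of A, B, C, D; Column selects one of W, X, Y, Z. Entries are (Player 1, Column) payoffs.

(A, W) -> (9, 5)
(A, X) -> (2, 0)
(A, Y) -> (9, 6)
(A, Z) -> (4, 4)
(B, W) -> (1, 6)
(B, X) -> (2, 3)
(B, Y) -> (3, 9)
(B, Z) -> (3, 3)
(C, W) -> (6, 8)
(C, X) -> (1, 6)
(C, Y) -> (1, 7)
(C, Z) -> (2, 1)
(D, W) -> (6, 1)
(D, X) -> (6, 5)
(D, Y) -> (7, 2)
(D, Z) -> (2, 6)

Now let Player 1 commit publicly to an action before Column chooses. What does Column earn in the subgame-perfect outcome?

6

Column best-responds to each possible Player 1 move:
- A: BR = Y, leader payoff 9.
- B: BR = Y, leader payoff 3.
- C: BR = W, leader payoff 6.
- D: BR = Z, leader payoff 2.
Among 9, 3, 6, 2, the best is 9 at A. Subgame-perfect outcome: (A, Y) with payoffs (9, 6).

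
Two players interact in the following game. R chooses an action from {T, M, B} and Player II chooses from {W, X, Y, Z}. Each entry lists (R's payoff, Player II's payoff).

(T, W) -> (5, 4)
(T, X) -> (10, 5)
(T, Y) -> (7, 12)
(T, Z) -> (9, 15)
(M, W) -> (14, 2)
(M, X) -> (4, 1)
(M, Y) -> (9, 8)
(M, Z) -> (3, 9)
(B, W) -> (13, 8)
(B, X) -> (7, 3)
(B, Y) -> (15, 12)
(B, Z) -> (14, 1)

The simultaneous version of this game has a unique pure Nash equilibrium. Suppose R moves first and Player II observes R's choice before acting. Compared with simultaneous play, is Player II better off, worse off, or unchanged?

Solve by backward induction (R leads).
- T → Player II plays Z (best of 4, 5, 12, 15); R gets 9.
- M → Player II plays Z (best of 2, 1, 8, 9); R gets 3.
- B → Player II plays Y (best of 8, 3, 12, 1); R gets 15.
R's induced payoffs are 9, 3, 15, so R commits to B. Subgame-perfect outcome: (B, Y) with payoffs (15, 12).
Now find the simultaneous Nash equilibrium.
R's best replies: W→M; X→T; Y→B; Z→B.
Player II's best replies: T→Z; M→Z; B→Y.
Only (B, Y) has each player best-responding; Nash payoffs (15, 12).
Player II earns 12 sequentially versus 12 at the Nash outcome: unchanged.

unchanged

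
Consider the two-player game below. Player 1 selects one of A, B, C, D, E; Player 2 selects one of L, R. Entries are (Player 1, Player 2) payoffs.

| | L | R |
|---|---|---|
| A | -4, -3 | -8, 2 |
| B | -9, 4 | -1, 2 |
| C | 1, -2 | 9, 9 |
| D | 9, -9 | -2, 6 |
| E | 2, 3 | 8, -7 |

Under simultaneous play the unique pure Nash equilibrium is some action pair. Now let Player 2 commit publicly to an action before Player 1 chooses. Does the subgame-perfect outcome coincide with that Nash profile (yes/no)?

yes

Backward induction with Player 2 moving first.
- L: Player 1 compares -4, -9, 1, 9, 2 and picks D; Player 2 would get -9.
- R: Player 1 compares -8, -1, 9, -2, 8 and picks C; Player 2 would get 9.
Maximizing over -9, 9, Player 2 chooses R. Subgame-perfect outcome: (C, R) with payoffs (9, 9).
Under simultaneous play:
Player 1's best replies: L→D; R→C.
Player 2's best replies: A→R; B→L; C→R; D→R; E→L.
Only (C, R) has each player best-responding; Nash payoffs (9, 9).
Sequential outcome (C, R) coincides with the Nash profile (C, R).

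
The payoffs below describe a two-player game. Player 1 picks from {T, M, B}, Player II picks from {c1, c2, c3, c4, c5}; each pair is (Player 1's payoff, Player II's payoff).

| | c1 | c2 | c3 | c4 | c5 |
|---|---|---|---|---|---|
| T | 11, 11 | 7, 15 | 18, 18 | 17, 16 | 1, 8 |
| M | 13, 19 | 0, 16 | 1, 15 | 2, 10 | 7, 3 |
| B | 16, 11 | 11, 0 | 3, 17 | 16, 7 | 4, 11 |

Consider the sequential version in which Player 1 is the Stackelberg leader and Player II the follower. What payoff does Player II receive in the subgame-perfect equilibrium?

18

Solve by backward induction (Player 1 leads).
- T: Player II compares 11, 15, 18, 16, 8 and picks c3; Player 1 would get 18.
- M: Player II compares 19, 16, 15, 10, 3 and picks c1; Player 1 would get 13.
- B: Player II compares 11, 0, 17, 7, 11 and picks c3; Player 1 would get 3.
Maximizing over 18, 13, 3, Player 1 chooses T. Subgame-perfect outcome: (T, c3) with payoffs (18, 18).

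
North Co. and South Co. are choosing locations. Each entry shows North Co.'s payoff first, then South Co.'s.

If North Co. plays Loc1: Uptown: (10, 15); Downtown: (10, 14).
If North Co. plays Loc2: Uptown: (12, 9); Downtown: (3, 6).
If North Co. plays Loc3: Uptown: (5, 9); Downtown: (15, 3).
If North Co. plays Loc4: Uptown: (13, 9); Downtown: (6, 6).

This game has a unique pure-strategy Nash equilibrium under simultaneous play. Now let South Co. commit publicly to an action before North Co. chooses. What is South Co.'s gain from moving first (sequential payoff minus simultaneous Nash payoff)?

0

North Co. best-responds to each possible South Co. move:
- Uptown → North Co. plays Loc4 (best of 10, 12, 5, 13); South Co. gets 9.
- Downtown → North Co. plays Loc3 (best of 10, 3, 15, 6); South Co. gets 3.
South Co.'s induced payoffs are 9, 3, so South Co. commits to Uptown. Subgame-perfect outcome: (Loc4, Uptown) with payoffs (13, 9).
For the simultaneous game, intersect best replies.
North Co.'s best replies: Uptown→Loc4; Downtown→Loc3.
South Co.'s best replies: Loc1→Uptown; Loc2→Uptown; Loc3→Uptown; Loc4→Uptown.
The unique mutual best reply is (Loc4, Uptown), giving (13, 9).
South Co.'s commitment gain: 9 − 9 = 0.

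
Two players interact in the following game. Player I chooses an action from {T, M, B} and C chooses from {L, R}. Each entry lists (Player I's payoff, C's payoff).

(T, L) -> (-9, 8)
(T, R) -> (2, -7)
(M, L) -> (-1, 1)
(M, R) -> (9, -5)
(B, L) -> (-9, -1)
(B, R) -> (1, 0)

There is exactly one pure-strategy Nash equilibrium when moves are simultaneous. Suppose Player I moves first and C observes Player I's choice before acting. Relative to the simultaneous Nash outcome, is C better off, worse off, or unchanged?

worse off

Work backward from C's decision.
- T → C plays L (best of 8, -7); Player I gets -9.
- M → C plays L (best of 1, -5); Player I gets -1.
- B → C plays R (best of -1, 0); Player I gets 1.
Among -9, -1, 1, the best is 1 at B. Subgame-perfect outcome: (B, R) with payoffs (1, 0).
Now find the simultaneous Nash equilibrium.
Player I's best replies: L→M; R→M.
C's best replies: T→L; M→L; B→R.
The unique mutual best reply is (M, L), giving (-1, 1).
C earns 0 sequentially versus 1 at the Nash outcome: worse off.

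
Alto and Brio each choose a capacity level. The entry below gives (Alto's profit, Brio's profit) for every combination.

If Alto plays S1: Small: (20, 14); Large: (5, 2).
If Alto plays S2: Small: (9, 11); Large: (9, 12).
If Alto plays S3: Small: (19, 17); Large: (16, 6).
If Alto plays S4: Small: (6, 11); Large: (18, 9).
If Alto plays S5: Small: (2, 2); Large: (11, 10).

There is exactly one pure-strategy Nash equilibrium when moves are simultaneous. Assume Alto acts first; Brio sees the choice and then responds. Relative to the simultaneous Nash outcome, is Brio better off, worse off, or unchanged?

Backward induction with Alto moving first.
- S1: Brio compares 14, 2 and picks Small; Alto would get 20.
- S2: Brio compares 11, 12 and picks Large; Alto would get 9.
- S3: Brio compares 17, 6 and picks Small; Alto would get 19.
- S4: Brio compares 11, 9 and picks Small; Alto would get 6.
- S5: Brio compares 2, 10 and picks Large; Alto would get 11.
Alto's induced payoffs are 20, 9, 19, 6, 11, so Alto commits to S1. Subgame-perfect outcome: (S1, Small) with payoffs (20, 14).
For the simultaneous game, intersect best replies.
Alto's best replies: Small→S1; Large→S4.
Brio's best replies: S1→Small; S2→Large; S3→Small; S4→Small; S5→Large.
Only (S1, Small) has each player best-responding; Nash payoffs (20, 14).
Brio earns 14 sequentially versus 14 at the Nash outcome: unchanged.

unchanged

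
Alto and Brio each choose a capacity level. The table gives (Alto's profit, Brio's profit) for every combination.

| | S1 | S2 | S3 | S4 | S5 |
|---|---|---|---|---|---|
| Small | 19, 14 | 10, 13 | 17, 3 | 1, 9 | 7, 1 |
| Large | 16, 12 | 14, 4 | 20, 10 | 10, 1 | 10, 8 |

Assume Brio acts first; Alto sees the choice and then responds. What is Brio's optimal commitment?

Work backward from Alto's decision.
- S1: Alto compares 19, 16 and picks Small; Brio would get 14.
- S2: Alto compares 10, 14 and picks Large; Brio would get 4.
- S3: Alto compares 17, 20 and picks Large; Brio would get 10.
- S4: Alto compares 1, 10 and picks Large; Brio would get 1.
- S5: Alto compares 7, 10 and picks Large; Brio would get 8.
Among 14, 4, 10, 1, 8, the best is 14 at S1. Subgame-perfect outcome: (Small, S1) with payoffs (19, 14).

S1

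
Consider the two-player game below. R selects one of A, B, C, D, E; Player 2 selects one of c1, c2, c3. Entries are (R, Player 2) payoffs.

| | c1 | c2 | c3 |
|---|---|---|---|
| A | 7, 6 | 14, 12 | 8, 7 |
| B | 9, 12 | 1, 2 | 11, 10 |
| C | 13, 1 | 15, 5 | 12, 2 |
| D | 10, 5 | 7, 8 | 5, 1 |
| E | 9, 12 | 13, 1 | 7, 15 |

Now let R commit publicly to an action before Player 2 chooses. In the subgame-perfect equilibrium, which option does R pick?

Work backward from Player 2's decision.
- A → Player 2 plays c2 (best of 6, 12, 7); R gets 14.
- B → Player 2 plays c1 (best of 12, 2, 10); R gets 9.
- C → Player 2 plays c2 (best of 1, 5, 2); R gets 15.
- D → Player 2 plays c2 (best of 5, 8, 1); R gets 7.
- E → Player 2 plays c3 (best of 12, 1, 15); R gets 7.
Among 14, 9, 15, 7, 7, the best is 15 at C. Subgame-perfect outcome: (C, c2) with payoffs (15, 5).

C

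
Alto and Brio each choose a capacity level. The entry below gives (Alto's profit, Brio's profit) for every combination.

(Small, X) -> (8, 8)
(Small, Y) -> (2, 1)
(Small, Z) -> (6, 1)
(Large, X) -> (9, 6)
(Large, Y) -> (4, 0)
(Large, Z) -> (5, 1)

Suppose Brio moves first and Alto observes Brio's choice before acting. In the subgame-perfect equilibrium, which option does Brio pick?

X

Alto best-responds to each possible Brio move:
- X: Alto compares 8, 9 and picks Large; Brio would get 6.
- Y: Alto compares 2, 4 and picks Large; Brio would get 0.
- Z: Alto compares 6, 5 and picks Small; Brio would get 1.
Maximizing over 6, 0, 1, Brio chooses X. Subgame-perfect outcome: (Large, X) with payoffs (9, 6).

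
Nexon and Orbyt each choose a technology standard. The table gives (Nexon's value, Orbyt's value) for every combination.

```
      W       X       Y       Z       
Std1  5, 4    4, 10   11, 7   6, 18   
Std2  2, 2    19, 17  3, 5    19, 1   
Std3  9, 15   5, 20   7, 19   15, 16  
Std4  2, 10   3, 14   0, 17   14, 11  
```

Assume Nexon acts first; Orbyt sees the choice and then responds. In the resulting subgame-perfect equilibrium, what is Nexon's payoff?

19

Solve by backward induction (Nexon leads).
- Std1 → Orbyt plays Z (best of 4, 10, 7, 18); Nexon gets 6.
- Std2 → Orbyt plays X (best of 2, 17, 5, 1); Nexon gets 19.
- Std3 → Orbyt plays X (best of 15, 20, 19, 16); Nexon gets 5.
- Std4 → Orbyt plays Y (best of 10, 14, 17, 11); Nexon gets 0.
Among 6, 19, 5, 0, the best is 19 at Std2. Subgame-perfect outcome: (Std2, X) with payoffs (19, 17).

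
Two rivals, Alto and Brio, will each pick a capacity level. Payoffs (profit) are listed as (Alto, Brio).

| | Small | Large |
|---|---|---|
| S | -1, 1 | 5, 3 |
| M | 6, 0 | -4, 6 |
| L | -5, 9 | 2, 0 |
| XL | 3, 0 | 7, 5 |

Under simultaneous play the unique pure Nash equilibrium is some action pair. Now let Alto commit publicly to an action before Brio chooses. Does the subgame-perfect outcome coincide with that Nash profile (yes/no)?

Backward induction with Alto moving first.
- S: Brio compares 1, 3 and picks Large; Alto would get 5.
- M: Brio compares 0, 6 and picks Large; Alto would get -4.
- L: Brio compares 9, 0 and picks Small; Alto would get -5.
- XL: Brio compares 0, 5 and picks Large; Alto would get 7.
Alto's induced payoffs are 5, -4, -5, 7, so Alto commits to XL. Subgame-perfect outcome: (XL, Large) with payoffs (7, 5).
Under simultaneous play:
Alto's best replies: Small→M; Large→XL.
Brio's best replies: S→Large; M→Large; L→Small; XL→Large.
Only (XL, Large) has each player best-responding; Nash payoffs (7, 5).
Sequential outcome (XL, Large) coincides with the Nash profile (XL, Large).

yes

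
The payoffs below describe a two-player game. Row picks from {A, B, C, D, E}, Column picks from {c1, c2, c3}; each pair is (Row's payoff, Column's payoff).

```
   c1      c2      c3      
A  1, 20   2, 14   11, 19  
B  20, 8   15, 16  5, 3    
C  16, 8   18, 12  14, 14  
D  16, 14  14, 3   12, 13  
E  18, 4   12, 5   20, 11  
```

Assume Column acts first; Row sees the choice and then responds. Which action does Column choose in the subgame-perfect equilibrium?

c2

Work backward from Row's decision.
- c1: BR = B, leader payoff 8.
- c2: BR = C, leader payoff 12.
- c3: BR = E, leader payoff 11.
Maximizing over 8, 12, 11, Column chooses c2. Subgame-perfect outcome: (C, c2) with payoffs (18, 12).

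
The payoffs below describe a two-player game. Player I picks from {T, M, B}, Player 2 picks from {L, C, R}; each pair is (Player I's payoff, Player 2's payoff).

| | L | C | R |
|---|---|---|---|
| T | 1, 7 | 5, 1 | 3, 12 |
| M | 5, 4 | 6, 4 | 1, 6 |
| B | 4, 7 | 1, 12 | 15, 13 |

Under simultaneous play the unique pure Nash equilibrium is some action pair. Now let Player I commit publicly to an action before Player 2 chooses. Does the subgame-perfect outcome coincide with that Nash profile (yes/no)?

Work backward from Player 2's decision.
- T → Player 2 plays R (best of 7, 1, 12); Player I gets 3.
- M → Player 2 plays R (best of 4, 4, 6); Player I gets 1.
- B → Player 2 plays R (best of 7, 12, 13); Player I gets 15.
Player I's induced payoffs are 3, 1, 15, so Player I commits to B. Subgame-perfect outcome: (B, R) with payoffs (15, 13).
For the simultaneous game, intersect best replies.
Player I's best replies: L→M; C→M; R→B.
Player 2's best replies: T→R; M→R; B→R.
The unique mutual best reply is (B, R), giving (15, 13).
Sequential outcome (B, R) coincides with the Nash profile (B, R).

yes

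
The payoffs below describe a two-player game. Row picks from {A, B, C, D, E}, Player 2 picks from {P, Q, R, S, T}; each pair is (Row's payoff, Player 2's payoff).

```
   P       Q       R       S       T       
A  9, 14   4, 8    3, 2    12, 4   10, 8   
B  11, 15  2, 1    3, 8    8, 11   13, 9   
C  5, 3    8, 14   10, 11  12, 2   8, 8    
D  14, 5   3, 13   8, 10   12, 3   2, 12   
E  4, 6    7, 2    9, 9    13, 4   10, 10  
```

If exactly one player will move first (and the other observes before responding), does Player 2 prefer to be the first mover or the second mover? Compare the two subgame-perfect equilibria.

If Row leads: Player 2's best replies are A→P, B→P, C→Q, D→Q, E→T; Row's induced payoffs 9, 11, 8, 3, 10; outcome (B, P), payoffs (11, 15).
If Player 2 leads: Row's best replies are P→D, Q→C, R→C, S→E, T→B; Player 2's induced payoffs 5, 14, 11, 4, 9; outcome (C, Q), payoffs (8, 14).
Player 2 gets 14 moving first and 15 moving second, so Player 2 prefers to move second.

second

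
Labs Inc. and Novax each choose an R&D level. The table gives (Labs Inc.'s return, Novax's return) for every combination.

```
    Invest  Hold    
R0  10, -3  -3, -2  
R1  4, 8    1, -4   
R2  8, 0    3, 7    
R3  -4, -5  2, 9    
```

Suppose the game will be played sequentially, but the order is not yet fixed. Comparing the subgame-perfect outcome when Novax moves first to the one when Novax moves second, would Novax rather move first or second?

second

If Labs Inc. leads: Novax's best replies are R0→Hold, R1→Invest, R2→Hold, R3→Hold; Labs Inc.'s induced payoffs -3, 4, 3, 2; outcome (R1, Invest), payoffs (4, 8).
If Novax leads: Labs Inc.'s best replies are Invest→R0, Hold→R2; Novax's induced payoffs -3, 7; outcome (R2, Hold), payoffs (3, 7).
Novax gets 7 moving first and 8 moving second, so Novax prefers to move second.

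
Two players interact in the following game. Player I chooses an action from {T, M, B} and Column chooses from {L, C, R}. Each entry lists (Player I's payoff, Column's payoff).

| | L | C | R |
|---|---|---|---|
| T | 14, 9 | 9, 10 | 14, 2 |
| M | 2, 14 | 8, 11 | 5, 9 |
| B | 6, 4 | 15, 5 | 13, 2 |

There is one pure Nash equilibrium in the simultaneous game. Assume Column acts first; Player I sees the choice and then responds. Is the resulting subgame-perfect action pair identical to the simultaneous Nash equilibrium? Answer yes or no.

no

Backward induction with Column moving first.
- L: BR = T, leader payoff 9.
- C: BR = B, leader payoff 5.
- R: BR = T, leader payoff 2.
Column's induced payoffs are 9, 5, 2, so Column commits to L. Subgame-perfect outcome: (T, L) with payoffs (14, 9).
For the simultaneous game, intersect best replies.
Player I's best replies: L→T; C→B; R→T.
Column's best replies: T→C; M→L; B→C.
Only (B, C) has each player best-responding; Nash payoffs (15, 5).
Sequential outcome (T, L) differs from the Nash profile (B, C).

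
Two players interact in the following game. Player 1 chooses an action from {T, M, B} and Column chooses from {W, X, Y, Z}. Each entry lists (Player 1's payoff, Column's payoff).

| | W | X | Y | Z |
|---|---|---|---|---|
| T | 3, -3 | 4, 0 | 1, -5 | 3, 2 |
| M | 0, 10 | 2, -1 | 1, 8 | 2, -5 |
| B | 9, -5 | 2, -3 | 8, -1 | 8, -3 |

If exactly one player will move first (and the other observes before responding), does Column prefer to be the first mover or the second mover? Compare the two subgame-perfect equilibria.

first

If Player 1 leads: Column's best replies are T→Z, M→W, B→Y; Player 1's induced payoffs 3, 0, 8; outcome (B, Y), payoffs (8, -1).
If Column leads: Player 1's best replies are W→B, X→T, Y→B, Z→B; Column's induced payoffs -5, 0, -1, -3; outcome (T, X), payoffs (4, 0).
Column gets 0 moving first and -1 moving second, so Column prefers to move first.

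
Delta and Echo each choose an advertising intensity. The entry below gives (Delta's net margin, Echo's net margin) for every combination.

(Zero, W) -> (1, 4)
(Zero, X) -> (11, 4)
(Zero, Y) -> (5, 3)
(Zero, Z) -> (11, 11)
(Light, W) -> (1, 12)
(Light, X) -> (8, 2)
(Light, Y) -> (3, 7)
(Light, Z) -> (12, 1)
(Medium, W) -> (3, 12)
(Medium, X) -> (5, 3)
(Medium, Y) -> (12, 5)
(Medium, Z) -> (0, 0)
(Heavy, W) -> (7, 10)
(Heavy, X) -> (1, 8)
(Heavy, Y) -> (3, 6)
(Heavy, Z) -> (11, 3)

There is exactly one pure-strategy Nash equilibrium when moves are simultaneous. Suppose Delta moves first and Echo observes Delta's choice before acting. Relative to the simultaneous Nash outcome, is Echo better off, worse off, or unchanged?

better off

Work backward from Echo's decision.
- Zero → Echo plays Z (best of 4, 4, 3, 11); Delta gets 11.
- Light → Echo plays W (best of 12, 2, 7, 1); Delta gets 1.
- Medium → Echo plays W (best of 12, 3, 5, 0); Delta gets 3.
- Heavy → Echo plays W (best of 10, 8, 6, 3); Delta gets 7.
Maximizing over 11, 1, 3, 7, Delta chooses Zero. Subgame-perfect outcome: (Zero, Z) with payoffs (11, 11).
Now find the simultaneous Nash equilibrium.
Delta's best replies: W→Heavy; X→Zero; Y→Medium; Z→Light.
Echo's best replies: Zero→Z; Light→W; Medium→W; Heavy→W.
The unique mutual best reply is (Heavy, W), giving (7, 10).
Echo earns 11 sequentially versus 10 at the Nash outcome: better off.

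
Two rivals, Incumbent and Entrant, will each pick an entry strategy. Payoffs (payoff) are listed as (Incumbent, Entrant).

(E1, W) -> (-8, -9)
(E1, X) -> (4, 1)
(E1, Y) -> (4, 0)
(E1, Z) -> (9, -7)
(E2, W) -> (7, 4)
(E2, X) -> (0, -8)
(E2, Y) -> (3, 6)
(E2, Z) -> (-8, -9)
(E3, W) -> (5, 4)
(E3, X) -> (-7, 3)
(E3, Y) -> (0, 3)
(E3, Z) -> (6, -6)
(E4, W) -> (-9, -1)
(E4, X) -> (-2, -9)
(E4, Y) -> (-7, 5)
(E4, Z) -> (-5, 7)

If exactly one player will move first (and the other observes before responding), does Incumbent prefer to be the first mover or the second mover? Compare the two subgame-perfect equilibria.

If Incumbent leads: Entrant's best replies are E1→X, E2→Y, E3→W, E4→Z; Incumbent's induced payoffs 4, 3, 5, -5; outcome (E3, W), payoffs (5, 4).
If Entrant leads: Incumbent's best replies are W→E2, X→E1, Y→E1, Z→E1; Entrant's induced payoffs 4, 1, 0, -7; outcome (E2, W), payoffs (7, 4).
Incumbent gets 5 moving first and 7 moving second, so Incumbent prefers to move second.

second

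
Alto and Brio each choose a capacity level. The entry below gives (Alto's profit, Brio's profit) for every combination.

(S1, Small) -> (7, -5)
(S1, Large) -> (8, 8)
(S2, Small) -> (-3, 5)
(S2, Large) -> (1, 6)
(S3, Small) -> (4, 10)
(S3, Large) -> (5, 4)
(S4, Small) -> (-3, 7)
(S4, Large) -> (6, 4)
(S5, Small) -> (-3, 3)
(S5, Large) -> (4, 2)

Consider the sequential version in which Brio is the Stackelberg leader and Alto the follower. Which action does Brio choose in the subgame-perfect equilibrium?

Alto best-responds to each possible Brio move:
- Small: BR = S1, leader payoff -5.
- Large: BR = S1, leader payoff 8.
Among -5, 8, the best is 8 at Large. Subgame-perfect outcome: (S1, Large) with payoffs (8, 8).

Large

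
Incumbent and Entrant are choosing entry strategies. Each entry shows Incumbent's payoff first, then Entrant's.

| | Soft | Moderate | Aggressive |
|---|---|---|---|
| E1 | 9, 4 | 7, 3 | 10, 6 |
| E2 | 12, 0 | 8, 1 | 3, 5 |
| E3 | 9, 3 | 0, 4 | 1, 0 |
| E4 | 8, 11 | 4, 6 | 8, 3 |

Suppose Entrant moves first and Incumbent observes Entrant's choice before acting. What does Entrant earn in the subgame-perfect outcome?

6

Backward induction with Entrant moving first.
- Soft → Incumbent plays E2 (best of 9, 12, 9, 8); Entrant gets 0.
- Moderate → Incumbent plays E2 (best of 7, 8, 0, 4); Entrant gets 1.
- Aggressive → Incumbent plays E1 (best of 10, 3, 1, 8); Entrant gets 6.
Maximizing over 0, 1, 6, Entrant chooses Aggressive. Subgame-perfect outcome: (E1, Aggressive) with payoffs (10, 6).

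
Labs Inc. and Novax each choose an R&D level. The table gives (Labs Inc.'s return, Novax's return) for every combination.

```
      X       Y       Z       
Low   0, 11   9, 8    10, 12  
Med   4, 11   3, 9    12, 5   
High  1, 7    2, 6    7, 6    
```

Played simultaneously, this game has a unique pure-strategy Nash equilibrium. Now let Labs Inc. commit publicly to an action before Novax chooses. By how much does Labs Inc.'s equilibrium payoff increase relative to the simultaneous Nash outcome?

6

Backward induction with Labs Inc. moving first.
- Low: Novax compares 11, 8, 12 and picks Z; Labs Inc. would get 10.
- Med: Novax compares 11, 9, 5 and picks X; Labs Inc. would get 4.
- High: Novax compares 7, 6, 6 and picks X; Labs Inc. would get 1.
Among 10, 4, 1, the best is 10 at Low. Subgame-perfect outcome: (Low, Z) with payoffs (10, 12).
Under simultaneous play:
Labs Inc.'s best replies: X→Med; Y→Low; Z→Med.
Novax's best replies: Low→Z; Med→X; High→X.
The unique mutual best reply is (Med, X), giving (4, 11).
Labs Inc.'s commitment gain: 10 − 4 = 6.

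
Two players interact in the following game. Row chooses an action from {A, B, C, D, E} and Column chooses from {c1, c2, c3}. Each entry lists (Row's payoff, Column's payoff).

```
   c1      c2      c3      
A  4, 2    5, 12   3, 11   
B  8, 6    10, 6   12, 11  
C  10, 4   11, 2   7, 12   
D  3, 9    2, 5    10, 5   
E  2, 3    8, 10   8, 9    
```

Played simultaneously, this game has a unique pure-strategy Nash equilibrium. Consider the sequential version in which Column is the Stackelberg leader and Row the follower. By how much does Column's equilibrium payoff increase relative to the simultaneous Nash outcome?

Row best-responds to each possible Column move:
- c1: Row compares 4, 8, 10, 3, 2 and picks C; Column would get 4.
- c2: Row compares 5, 10, 11, 2, 8 and picks C; Column would get 2.
- c3: Row compares 3, 12, 7, 10, 8 and picks B; Column would get 11.
Column's induced payoffs are 4, 2, 11, so Column commits to c3. Subgame-perfect outcome: (B, c3) with payoffs (12, 11).
Now find the simultaneous Nash equilibrium.
Row's best replies: c1→C; c2→C; c3→B.
Column's best replies: A→c2; B→c3; C→c3; D→c1; E→c2.
Only (B, c3) has each player best-responding; Nash payoffs (12, 11).
Column's commitment gain: 11 − 11 = 0.

0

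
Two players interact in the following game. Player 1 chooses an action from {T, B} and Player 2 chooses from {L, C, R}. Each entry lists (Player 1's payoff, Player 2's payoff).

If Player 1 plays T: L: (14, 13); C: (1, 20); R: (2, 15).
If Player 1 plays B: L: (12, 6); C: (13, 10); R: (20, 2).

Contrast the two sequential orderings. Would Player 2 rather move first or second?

If Player 1 leads: Player 2's best replies are T→C, B→C; Player 1's induced payoffs 1, 13; outcome (B, C), payoffs (13, 10).
If Player 2 leads: Player 1's best replies are L→T, C→B, R→B; Player 2's induced payoffs 13, 10, 2; outcome (T, L), payoffs (14, 13).
Player 2 gets 13 moving first and 10 moving second, so Player 2 prefers to move first.

first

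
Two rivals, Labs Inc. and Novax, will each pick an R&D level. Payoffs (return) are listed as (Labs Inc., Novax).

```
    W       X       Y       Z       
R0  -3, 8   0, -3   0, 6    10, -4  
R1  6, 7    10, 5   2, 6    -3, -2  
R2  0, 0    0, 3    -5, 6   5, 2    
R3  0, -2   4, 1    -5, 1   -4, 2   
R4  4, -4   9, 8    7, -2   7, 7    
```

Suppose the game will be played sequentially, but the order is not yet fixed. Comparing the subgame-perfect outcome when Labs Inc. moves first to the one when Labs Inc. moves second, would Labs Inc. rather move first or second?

If Labs Inc. leads: Novax's best replies are R0→W, R1→W, R2→Y, R3→Z, R4→X; Labs Inc.'s induced payoffs -3, 6, -5, -4, 9; outcome (R4, X), payoffs (9, 8).
If Novax leads: Labs Inc.'s best replies are W→R1, X→R1, Y→R4, Z→R0; Novax's induced payoffs 7, 5, -2, -4; outcome (R1, W), payoffs (6, 7).
Labs Inc. gets 9 moving first and 6 moving second, so Labs Inc. prefers to move first.

first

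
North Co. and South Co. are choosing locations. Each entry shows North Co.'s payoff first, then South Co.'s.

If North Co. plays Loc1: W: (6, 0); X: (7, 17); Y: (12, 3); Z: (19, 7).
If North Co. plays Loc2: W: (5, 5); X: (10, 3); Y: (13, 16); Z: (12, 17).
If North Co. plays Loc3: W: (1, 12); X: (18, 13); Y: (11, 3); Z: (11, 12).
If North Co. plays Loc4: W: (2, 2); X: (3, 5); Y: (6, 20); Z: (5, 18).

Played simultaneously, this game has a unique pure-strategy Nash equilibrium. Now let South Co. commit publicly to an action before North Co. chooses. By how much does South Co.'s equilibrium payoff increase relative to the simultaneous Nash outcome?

3

Work backward from North Co.'s decision.
- W → North Co. plays Loc1 (best of 6, 5, 1, 2); South Co. gets 0.
- X → North Co. plays Loc3 (best of 7, 10, 18, 3); South Co. gets 13.
- Y → North Co. plays Loc2 (best of 12, 13, 11, 6); South Co. gets 16.
- Z → North Co. plays Loc1 (best of 19, 12, 11, 5); South Co. gets 7.
Among 0, 13, 16, 7, the best is 16 at Y. Subgame-perfect outcome: (Loc2, Y) with payoffs (13, 16).
Now find the simultaneous Nash equilibrium.
North Co.'s best replies: W→Loc1; X→Loc3; Y→Loc2; Z→Loc1.
South Co.'s best replies: Loc1→X; Loc2→Z; Loc3→X; Loc4→Y.
Only (Loc3, X) has each player best-responding; Nash payoffs (18, 13).
South Co.'s commitment gain: 16 − 13 = 3.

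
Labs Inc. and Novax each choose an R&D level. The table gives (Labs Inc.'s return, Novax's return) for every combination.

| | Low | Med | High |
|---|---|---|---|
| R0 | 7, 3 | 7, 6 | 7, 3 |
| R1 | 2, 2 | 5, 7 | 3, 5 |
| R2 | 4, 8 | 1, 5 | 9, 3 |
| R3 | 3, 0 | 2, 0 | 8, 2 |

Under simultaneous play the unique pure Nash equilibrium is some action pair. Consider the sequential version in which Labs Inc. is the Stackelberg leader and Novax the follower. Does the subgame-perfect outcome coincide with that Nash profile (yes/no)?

no

Work backward from Novax's decision.
- R0 → Novax plays Med (best of 3, 6, 3); Labs Inc. gets 7.
- R1 → Novax plays Med (best of 2, 7, 5); Labs Inc. gets 5.
- R2 → Novax plays Low (best of 8, 5, 3); Labs Inc. gets 4.
- R3 → Novax plays High (best of 0, 0, 2); Labs Inc. gets 8.
Labs Inc.'s induced payoffs are 7, 5, 4, 8, so Labs Inc. commits to R3. Subgame-perfect outcome: (R3, High) with payoffs (8, 2).
Under simultaneous play:
Labs Inc.'s best replies: Low→R0; Med→R0; High→R2.
Novax's best replies: R0→Med; R1→Med; R2→Low; R3→High.
The unique mutual best reply is (R0, Med), giving (7, 6).
Sequential outcome (R3, High) differs from the Nash profile (R0, Med).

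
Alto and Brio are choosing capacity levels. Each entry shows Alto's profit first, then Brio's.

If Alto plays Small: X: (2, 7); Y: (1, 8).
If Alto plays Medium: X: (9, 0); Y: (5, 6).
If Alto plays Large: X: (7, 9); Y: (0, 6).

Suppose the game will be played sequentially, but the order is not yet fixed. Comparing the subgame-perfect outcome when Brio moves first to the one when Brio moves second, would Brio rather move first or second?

second

If Alto leads: Brio's best replies are Small→Y, Medium→Y, Large→X; Alto's induced payoffs 1, 5, 7; outcome (Large, X), payoffs (7, 9).
If Brio leads: Alto's best replies are X→Medium, Y→Medium; Brio's induced payoffs 0, 6; outcome (Medium, Y), payoffs (5, 6).
Brio gets 6 moving first and 9 moving second, so Brio prefers to move second.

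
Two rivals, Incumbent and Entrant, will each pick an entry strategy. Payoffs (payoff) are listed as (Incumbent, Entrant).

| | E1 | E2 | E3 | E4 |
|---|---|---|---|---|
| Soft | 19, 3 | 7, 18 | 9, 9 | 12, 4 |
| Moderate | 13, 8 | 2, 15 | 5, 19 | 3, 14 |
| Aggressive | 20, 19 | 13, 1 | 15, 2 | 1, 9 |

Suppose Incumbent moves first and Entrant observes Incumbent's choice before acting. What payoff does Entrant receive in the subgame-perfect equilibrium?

19

Backward induction with Incumbent moving first.
- Soft → Entrant plays E2 (best of 3, 18, 9, 4); Incumbent gets 7.
- Moderate → Entrant plays E3 (best of 8, 15, 19, 14); Incumbent gets 5.
- Aggressive → Entrant plays E1 (best of 19, 1, 2, 9); Incumbent gets 20.
Maximizing over 7, 5, 20, Incumbent chooses Aggressive. Subgame-perfect outcome: (Aggressive, E1) with payoffs (20, 19).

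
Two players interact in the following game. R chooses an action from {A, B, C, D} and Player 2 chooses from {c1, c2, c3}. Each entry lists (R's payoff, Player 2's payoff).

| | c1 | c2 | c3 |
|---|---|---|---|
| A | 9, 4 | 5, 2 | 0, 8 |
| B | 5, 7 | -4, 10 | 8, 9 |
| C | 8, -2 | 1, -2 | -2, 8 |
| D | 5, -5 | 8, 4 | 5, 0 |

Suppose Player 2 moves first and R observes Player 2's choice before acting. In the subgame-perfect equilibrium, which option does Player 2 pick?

c3

Solve by backward induction (Player 2 leads).
- c1: BR = A, leader payoff 4.
- c2: BR = D, leader payoff 4.
- c3: BR = B, leader payoff 9.
Player 2's induced payoffs are 4, 4, 9, so Player 2 commits to c3. Subgame-perfect outcome: (B, c3) with payoffs (8, 9).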